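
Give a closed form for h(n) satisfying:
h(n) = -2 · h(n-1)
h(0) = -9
Pure geometric recurrence with ratio -2.
By induction h(n) = h(0) · (-2)^n = - 9 \left(-2\right)^{n}.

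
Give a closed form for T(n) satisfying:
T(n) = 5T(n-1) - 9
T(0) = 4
First-order linear non-homogeneous.
Homogeneous solution: T_h(n) = A·(5)^n.
Try constant particular solution T_p = K: K = 5K - 9 ⇒ K = \frac{9}{4}.
General: T(n) = A·(5)^n + \frac{9}{4}.
Apply T(0) = 4: A + \frac{9}{4} = 4 ⇒ A = \frac{7}{4}.
So T(n) = \frac{7 \cdot 5^{n}}{4} + \frac{9}{4}.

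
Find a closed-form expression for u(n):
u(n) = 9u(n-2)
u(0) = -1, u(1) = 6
Characteristic equation: x² - 9 = 0, which factors as (x - (-3))(x - (3)) = 0.
Roots r₁ = -3, r₂ = 3 (distinct).
General solution: u(n) = A·(-3)^n + B·(3)^n.
From u(0) = -1: A + B = -1.
From u(1) = 6: -3A + 3B = 6.
Solving: A = - \frac{3}{2}, B = \frac{1}{2}.
So u(n) = - \frac{3 \left(-3\right)^{n}}{2} + \frac{3^{n}}{2}.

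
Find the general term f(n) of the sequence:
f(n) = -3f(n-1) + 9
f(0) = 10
First-order linear non-homogeneous.
Homogeneous solution: f_h(n) = A·(-3)^n.
Try constant particular solution f_p = K: K = -3K + 9 ⇒ K = \frac{9}{4}.
General: f(n) = A·(-3)^n + \frac{9}{4}.
Apply f(0) = 10: A + \frac{9}{4} = 10 ⇒ A = \frac{31}{4}.
So f(n) = \frac{31 \left(-3\right)^{n}}{4} + \frac{9}{4}.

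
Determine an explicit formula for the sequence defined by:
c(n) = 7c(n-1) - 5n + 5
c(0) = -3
First-order linear with linear forcing.
Homogeneous solution: c_h(n) = A·(7)^n.
Try particular c_p(n) = pn + q. Substituting:
  pn + q = 7(p(n-1) + q) - 5n + 5.
Matching the n-coefficient: p = 7p - 5 ⇒ p = \frac{5}{6}.
Matching constants: q = -7p + 7q + 5 ⇒ q = \frac{5}{36}.
General: c(n) = A·(7)^n + \frac{5 n}{6} + \frac{5}{36}.
Apply c(0) = -3: A + \frac{5}{36} = -3 ⇒ A = - \frac{113}{36}.
So c(n) = - \frac{113 \cdot 7^{n}}{36} + \frac{5 n}{6} + \frac{5}{36}.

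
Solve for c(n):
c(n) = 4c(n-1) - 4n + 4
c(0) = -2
First-order linear with linear forcing.
Homogeneous solution: c_h(n) = A·(4)^n.
Try particular c_p(n) = pn + q. Substituting:
  pn + q = 4(p(n-1) + q) - 4n + 4.
Matching the n-coefficient: p = 4p - 4 ⇒ p = \frac{4}{3}.
Matching constants: q = -4p + 4q + 4 ⇒ q = \frac{4}{9}.
General: c(n) = A·(4)^n + \frac{4 n}{3} + \frac{4}{9}.
Apply c(0) = -2: A + \frac{4}{9} = -2 ⇒ A = - \frac{22}{9}.
So c(n) = - \frac{22 \cdot 4^{n}}{9} + \frac{4 n}{3} + \frac{4}{9}.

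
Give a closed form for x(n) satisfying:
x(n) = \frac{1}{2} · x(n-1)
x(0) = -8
Pure geometric recurrence with ratio \frac{1}{2}.
By induction x(n) = x(0) · (\frac{1}{2})^n = - 8 \cdot 2^{- n}.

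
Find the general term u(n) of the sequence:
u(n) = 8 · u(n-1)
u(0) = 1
Pure geometric recurrence with ratio 8.
By induction u(n) = u(0) · (8)^n = 8^{n}.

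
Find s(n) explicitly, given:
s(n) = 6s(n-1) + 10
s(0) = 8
First-order linear non-homogeneous.
Homogeneous solution: s_h(n) = A·(6)^n.
Try constant particular solution s_p = K: K = 6K + 10 ⇒ K = -2.
General: s(n) = A·(6)^n - 2.
Apply s(0) = 8: A - 2 = 8 ⇒ A = 10.
So s(n) = 10 \cdot 6^{n} - 2.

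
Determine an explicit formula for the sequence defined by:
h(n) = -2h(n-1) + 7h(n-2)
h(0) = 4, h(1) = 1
Characteristic equation: x² + 2x - 7 = 0.
Discriminant Δ = (-2)² + 4·(7) = 32.
Roots r₁,₂ = (-2 ± √32)/2, so r₁ = -1 + 2 \sqrt{2}, r₂ = - 2 \sqrt{2} - 1.
General solution: h(n) = A·r₁^n + B·r₂^n.
From the initial conditions, A + B = 4 and r₁A + r₂B = 1.
Since r₁ - r₂ = √32: A = (1 - (4)r₂)/√32 = \frac{5 \sqrt{2}}{8} + 2, and B = 4 - A = 2 - \frac{5 \sqrt{2}}{8}.
So h(n) = \left(\frac{5 \sqrt{2}}{8} + 2\right)\left(-1 + 2 \sqrt{2}\right)^n + \left(2 - \frac{5 \sqrt{2}}{8}\right)\left(- 2 \sqrt{2} - 1\right)^n.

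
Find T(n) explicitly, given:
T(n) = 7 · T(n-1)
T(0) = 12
Pure geometric recurrence with ratio 7.
By induction T(n) = T(0) · (7)^n = 12 \cdot 7^{n}.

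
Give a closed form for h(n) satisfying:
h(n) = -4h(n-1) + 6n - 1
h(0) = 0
First-order linear with linear forcing.
Homogeneous solution: h_h(n) = A·(-4)^n.
Try particular h_p(n) = pn + q. Substituting:
  pn + q = -4(p(n-1) + q) + 6n - 1.
Matching the n-coefficient: p = -4p + 6 ⇒ p = \frac{6}{5}.
Matching constants: q = 4p - 4q - 1 ⇒ q = \frac{19}{25}.
General: h(n) = A·(-4)^n + \frac{6 n}{5} + \frac{19}{25}.
Apply h(0) = 0: A + \frac{19}{25} = 0 ⇒ A = - \frac{19}{25}.
So h(n) = - \frac{19 \left(-4\right)^{n}}{25} + \frac{6 n}{5} + \frac{19}{25}.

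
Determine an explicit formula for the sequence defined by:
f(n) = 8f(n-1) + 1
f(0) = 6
First-order linear non-homogeneous.
Homogeneous solution: f_h(n) = A·(8)^n.
Try constant particular solution f_p = K: K = 8K + 1 ⇒ K = - \frac{1}{7}.
General: f(n) = A·(8)^n - \frac{1}{7}.
Apply f(0) = 6: A - \frac{1}{7} = 6 ⇒ A = \frac{43}{7}.
So f(n) = \frac{43 \cdot 8^{n}}{7} - \frac{1}{7}.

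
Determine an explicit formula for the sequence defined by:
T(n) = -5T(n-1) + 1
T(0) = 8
First-order linear non-homogeneous.
Homogeneous solution: T_h(n) = A·(-5)^n.
Try constant particular solution T_p = K: K = -5K + 1 ⇒ K = \frac{1}{6}.
General: T(n) = A·(-5)^n + \frac{1}{6}.
Apply T(0) = 8: A + \frac{1}{6} = 8 ⇒ A = \frac{47}{6}.
So T(n) = \frac{47 \left(-5\right)^{n}}{6} + \frac{1}{6}.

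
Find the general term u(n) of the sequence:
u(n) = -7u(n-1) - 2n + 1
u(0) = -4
First-order linear with linear forcing.
Homogeneous solution: u_h(n) = A·(-7)^n.
Try particular u_p(n) = pn + q. Substituting:
  pn + q = -7(p(n-1) + q) - 2n + 1.
Matching the n-coefficient: p = -7p - 2 ⇒ p = - \frac{1}{4}.
Matching constants: q = 7p - 7q + 1 ⇒ q = - \frac{3}{32}.
General: u(n) = A·(-7)^n - \frac{n}{4} - \frac{3}{32}.
Apply u(0) = -4: A - \frac{3}{32} = -4 ⇒ A = - \frac{125}{32}.
So u(n) = - \frac{125 \left(-7\right)^{n}}{32} - \frac{n}{4} - \frac{3}{32}.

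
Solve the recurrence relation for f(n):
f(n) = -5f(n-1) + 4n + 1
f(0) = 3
First-order linear with linear forcing.
Homogeneous solution: f_h(n) = A·(-5)^n.
Try particular f_p(n) = pn + q. Substituting:
  pn + q = -5(p(n-1) + q) + 4n + 1.
Matching the n-coefficient: p = -5p + 4 ⇒ p = \frac{2}{3}.
Matching constants: q = 5p - 5q + 1 ⇒ q = \frac{13}{18}.
General: f(n) = A·(-5)^n + \frac{2 n}{3} + \frac{13}{18}.
Apply f(0) = 3: A + \frac{13}{18} = 3 ⇒ A = \frac{41}{18}.
So f(n) = \frac{41 \left(-5\right)^{n}}{18} + \frac{2 n}{3} + \frac{13}{18}.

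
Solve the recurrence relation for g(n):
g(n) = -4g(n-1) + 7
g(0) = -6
First-order linear non-homogeneous.
Homogeneous solution: g_h(n) = A·(-4)^n.
Try constant particular solution g_p = K: K = -4K + 7 ⇒ K = \frac{7}{5}.
General: g(n) = A·(-4)^n + \frac{7}{5}.
Apply g(0) = -6: A + \frac{7}{5} = -6 ⇒ A = - \frac{37}{5}.
So g(n) = \frac{7}{5} - \frac{37 \left(-4\right)^{n}}{5}.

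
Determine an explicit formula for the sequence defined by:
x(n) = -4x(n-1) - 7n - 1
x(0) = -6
First-order linear with linear forcing.
Homogeneous solution: x_h(n) = A·(-4)^n.
Try particular x_p(n) = pn + q. Substituting:
  pn + q = -4(p(n-1) + q) - 7n - 1.
Matching the n-coefficient: p = -4p - 7 ⇒ p = - \frac{7}{5}.
Matching constants: q = 4p - 4q - 1 ⇒ q = - \frac{33}{25}.
General: x(n) = A·(-4)^n - \frac{7 n}{5} - \frac{33}{25}.
Apply x(0) = -6: A - \frac{33}{25} = -6 ⇒ A = - \frac{117}{25}.
So x(n) = - \frac{117 \left(-4\right)^{n}}{25} - \frac{7 n}{5} - \frac{33}{25}.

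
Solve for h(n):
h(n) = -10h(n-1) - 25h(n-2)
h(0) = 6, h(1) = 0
Characteristic equation: x² + 10x + 25 = 0, which is (x - (-5))².
Repeated root r = -5.
General solution: h(n) = (A + Bn)·(-5)^n.
From h(0) = 6: A = 6.
From h(1) = 0: (A + B)·(-5) = 0 ⇒ B = -6.
So h(n) = \left(6 - 6 n\right) \cdot (-5)^n.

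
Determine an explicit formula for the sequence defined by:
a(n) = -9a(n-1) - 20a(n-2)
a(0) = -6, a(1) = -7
Characteristic equation: x² + 9x + 20 = 0, which factors as (x - (-5))(x - (-4)) = 0.
Roots r₁ = -5, r₂ = -4 (distinct).
General solution: a(n) = A·(-5)^n + B·(-4)^n.
From a(0) = -6: A + B = -6.
From a(1) = -7: -5A - 4B = -7.
Solving: A = 31, B = -37.
So a(n) = - 37 \left(-4\right)^{n} + 31 \left(-5\right)^{n}.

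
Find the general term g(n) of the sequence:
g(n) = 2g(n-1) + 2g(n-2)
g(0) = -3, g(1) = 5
Characteristic equation: x² - 2x - 2 = 0.
Discriminant Δ = (2)² + 4·(2) = 12.
Roots r₁,₂ = (2 ± √12)/2, so r₁ = 1 + \sqrt{3}, r₂ = 1 - \sqrt{3}.
General solution: g(n) = A·r₁^n + B·r₂^n.
From the initial conditions, A + B = -3 and r₁A + r₂B = 5.
Since r₁ - r₂ = √12: A = (5 - (-3)r₂)/√12 = - \frac{3}{2} + \frac{4 \sqrt{3}}{3}, and B = -3 - A = - \frac{4 \sqrt{3}}{3} - \frac{3}{2}.
So g(n) = \left(- \frac{3}{2} + \frac{4 \sqrt{3}}{3}\right)\left(1 + \sqrt{3}\right)^n + \left(- \frac{4 \sqrt{3}}{3} - \frac{3}{2}\right)\left(1 - \sqrt{3}\right)^n.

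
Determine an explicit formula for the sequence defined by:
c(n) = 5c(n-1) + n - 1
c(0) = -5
First-order linear with linear forcing.
Homogeneous solution: c_h(n) = A·(5)^n.
Try particular c_p(n) = pn + q. Substituting:
  pn + q = 5(p(n-1) + q) + n - 1.
Matching the n-coefficient: p = 5p + 1 ⇒ p = - \frac{1}{4}.
Matching constants: q = -5p + 5q - 1 ⇒ q = - \frac{1}{16}.
General: c(n) = A·(5)^n - \frac{n}{4} - \frac{1}{16}.
Apply c(0) = -5: A - \frac{1}{16} = -5 ⇒ A = - \frac{79}{16}.
So c(n) = - \frac{79 \cdot 5^{n}}{16} - \frac{n}{4} - \frac{1}{16}.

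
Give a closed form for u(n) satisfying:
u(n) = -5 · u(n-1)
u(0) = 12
Pure geometric recurrence with ratio -5.
By induction u(n) = u(0) · (-5)^n = 12 \left(-5\right)^{n}.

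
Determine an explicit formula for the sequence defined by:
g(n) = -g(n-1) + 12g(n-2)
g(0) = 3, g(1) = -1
Characteristic equation: x² + x - 12 = 0, which factors as (x - (-4))(x - (3)) = 0.
Roots r₁ = -4, r₂ = 3 (distinct).
General solution: g(n) = A·(-4)^n + B·(3)^n.
From g(0) = 3: A + B = 3.
From g(1) = -1: -4A + 3B = -1.
Solving: A = \frac{10}{7}, B = \frac{11}{7}.
So g(n) = \frac{10 \left(-4\right)^{n}}{7} + \frac{11 \cdot 3^{n}}{7}.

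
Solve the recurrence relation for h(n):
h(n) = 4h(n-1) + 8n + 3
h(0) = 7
First-order linear with linear forcing.
Homogeneous solution: h_h(n) = A·(4)^n.
Try particular h_p(n) = pn + q. Substituting:
  pn + q = 4(p(n-1) + q) + 8n + 3.
Matching the n-coefficient: p = 4p + 8 ⇒ p = - \frac{8}{3}.
Matching constants: q = -4p + 4q + 3 ⇒ q = - \frac{41}{9}.
General: h(n) = A·(4)^n - \frac{8 n}{3} - \frac{41}{9}.
Apply h(0) = 7: A - \frac{41}{9} = 7 ⇒ A = \frac{104}{9}.
So h(n) = \frac{104 \cdot 4^{n}}{9} - \frac{8 n}{3} - \frac{41}{9}.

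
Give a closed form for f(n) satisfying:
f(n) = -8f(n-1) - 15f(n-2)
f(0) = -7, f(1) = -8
Characteristic equation: x² + 8x + 15 = 0, which factors as (x - (-3))(x - (-5)) = 0.
Roots r₁ = -3, r₂ = -5 (distinct).
General solution: f(n) = A·(-3)^n + B·(-5)^n.
From f(0) = -7: A + B = -7.
From f(1) = -8: -3A - 5B = -8.
Solving: A = - \frac{43}{2}, B = \frac{29}{2}.
So f(n) = - \frac{43 \left(-3\right)^{n}}{2} + \frac{29 \left(-5\right)^{n}}{2}.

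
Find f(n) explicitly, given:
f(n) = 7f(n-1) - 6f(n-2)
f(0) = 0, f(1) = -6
Characteristic equation: x² - 7x + 6 = 0, which factors as (x - (1))(x - (6)) = 0.
Roots r₁ = 1, r₂ = 6 (distinct).
General solution: f(n) = A·(1)^n + B·(6)^n.
From f(0) = 0: A + B = 0.
From f(1) = -6: A + 6B = -6.
Solving: A = \frac{6}{5}, B = - \frac{6}{5}.
So f(n) = \frac{6}{5} - \frac{6 \cdot 6^{n}}{5}.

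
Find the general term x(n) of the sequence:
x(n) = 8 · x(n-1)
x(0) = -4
Pure geometric recurrence with ratio 8.
By induction x(n) = x(0) · (8)^n = - 4 \cdot 8^{n}.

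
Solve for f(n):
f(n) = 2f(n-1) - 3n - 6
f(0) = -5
First-order linear with linear forcing.
Homogeneous solution: f_h(n) = A·(2)^n.
Try particular f_p(n) = pn + q. Substituting:
  pn + q = 2(p(n-1) + q) - 3n - 6.
Matching the n-coefficient: p = 2p - 3 ⇒ p = 3.
Matching constants: q = -2p + 2q - 6 ⇒ q = 12.
General: f(n) = A·(2)^n + 3 n + 12.
Apply f(0) = -5: A + 12 = -5 ⇒ A = -17.
So f(n) = - 17 \cdot 2^{n} + 3 n + 12.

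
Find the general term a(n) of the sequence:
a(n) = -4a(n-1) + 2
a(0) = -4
First-order linear non-homogeneous.
Homogeneous solution: a_h(n) = A·(-4)^n.
Try constant particular solution a_p = K: K = -4K + 2 ⇒ K = \frac{2}{5}.
General: a(n) = A·(-4)^n + \frac{2}{5}.
Apply a(0) = -4: A + \frac{2}{5} = -4 ⇒ A = - \frac{22}{5}.
So a(n) = \frac{2}{5} - \frac{22 \left(-4\right)^{n}}{5}.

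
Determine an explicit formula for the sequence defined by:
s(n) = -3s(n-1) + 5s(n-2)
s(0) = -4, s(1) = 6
Characteristic equation: x² + 3x - 5 = 0.
Discriminant Δ = (-3)² + 4·(5) = 29.
Roots r₁,₂ = (-3 ± √29)/2, so r₁ = - \frac{3}{2} + \frac{\sqrt{29}}{2}, r₂ = - \frac{\sqrt{29}}{2} - \frac{3}{2}.
General solution: s(n) = A·r₁^n + B·r₂^n.
From the initial conditions, A + B = -4 and r₁A + r₂B = 6.
Since r₁ - r₂ = √29: A = (6 - (-4)r₂)/√29 = -2, and B = -4 - A = -2.
So s(n) = \left(-2\right)\left(- \frac{3}{2} + \frac{\sqrt{29}}{2}\right)^n + \left(-2\right)\left(- \frac{\sqrt{29}}{2} - \frac{3}{2}\right)^n.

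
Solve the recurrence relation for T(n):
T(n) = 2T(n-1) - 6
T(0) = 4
First-order linear non-homogeneous.
Homogeneous solution: T_h(n) = A·(2)^n.
Try constant particular solution T_p = K: K = 2K - 6 ⇒ K = 6.
General: T(n) = A·(2)^n + 6.
Apply T(0) = 4: A + 6 = 4 ⇒ A = -2.
So T(n) = 6 - 2 \cdot 2^{n}.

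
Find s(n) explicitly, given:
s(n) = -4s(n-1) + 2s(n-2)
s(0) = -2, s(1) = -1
Characteristic equation: x² + 4x - 2 = 0.
Discriminant Δ = (-4)² + 4·(2) = 24.
Roots r₁,₂ = (-4 ± √24)/2, so r₁ = -2 + \sqrt{6}, r₂ = - \sqrt{6} - 2.
General solution: s(n) = A·r₁^n + B·r₂^n.
From the initial conditions, A + B = -2 and r₁A + r₂B = -1.
Since r₁ - r₂ = √24: A = (-1 - (-2)r₂)/√24 = - \frac{5 \sqrt{6}}{12} - 1, and B = -2 - A = -1 + \frac{5 \sqrt{6}}{12}.
So s(n) = \left(- \frac{5 \sqrt{6}}{12} - 1\right)\left(-2 + \sqrt{6}\right)^n + \left(-1 + \frac{5 \sqrt{6}}{12}\right)\left(- \sqrt{6} - 2\right)^n.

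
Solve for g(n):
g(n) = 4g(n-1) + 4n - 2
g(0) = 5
First-order linear with linear forcing.
Homogeneous solution: g_h(n) = A·(4)^n.
Try particular g_p(n) = pn + q. Substituting:
  pn + q = 4(p(n-1) + q) + 4n - 2.
Matching the n-coefficient: p = 4p + 4 ⇒ p = - \frac{4}{3}.
Matching constants: q = -4p + 4q - 2 ⇒ q = - \frac{10}{9}.
General: g(n) = A·(4)^n - \frac{4 n}{3} - \frac{10}{9}.
Apply g(0) = 5: A - \frac{10}{9} = 5 ⇒ A = \frac{55}{9}.
So g(n) = \frac{55 \cdot 4^{n}}{9} - \frac{4 n}{3} - \frac{10}{9}.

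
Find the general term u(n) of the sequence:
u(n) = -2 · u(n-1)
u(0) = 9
Pure geometric recurrence with ratio -2.
By induction u(n) = u(0) · (-2)^n = 9 \left(-2\right)^{n}.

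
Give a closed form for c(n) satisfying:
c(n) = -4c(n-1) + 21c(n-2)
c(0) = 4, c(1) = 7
Characteristic equation: x² + 4x - 21 = 0, which factors as (x - (3))(x - (-7)) = 0.
Roots r₁ = 3, r₂ = -7 (distinct).
General solution: c(n) = A·(3)^n + B·(-7)^n.
From c(0) = 4: A + B = 4.
From c(1) = 7: 3A - 7B = 7.
Solving: A = \frac{7}{2}, B = \frac{1}{2}.
So c(n) = \frac{\left(-7\right)^{n}}{2} + \frac{7 \cdot 3^{n}}{2}.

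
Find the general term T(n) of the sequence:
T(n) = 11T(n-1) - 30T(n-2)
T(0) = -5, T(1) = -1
Characteristic equation: x² - 11x + 30 = 0, which factors as (x - (6))(x - (5)) = 0.
Roots r₁ = 6, r₂ = 5 (distinct).
General solution: T(n) = A·(6)^n + B·(5)^n.
From T(0) = -5: A + B = -5.
From T(1) = -1: 6A + 5B = -1.
Solving: A = 24, B = -29.
So T(n) = - 29 \cdot 5^{n} + 24 \cdot 6^{n}.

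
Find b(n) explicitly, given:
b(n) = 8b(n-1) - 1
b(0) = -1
First-order linear non-homogeneous.
Homogeneous solution: b_h(n) = A·(8)^n.
Try constant particular solution b_p = K: K = 8K - 1 ⇒ K = \frac{1}{7}.
General: b(n) = A·(8)^n + \frac{1}{7}.
Apply b(0) = -1: A + \frac{1}{7} = -1 ⇒ A = - \frac{8}{7}.
So b(n) = \frac{1}{7} - \frac{8 \cdot 8^{n}}{7}.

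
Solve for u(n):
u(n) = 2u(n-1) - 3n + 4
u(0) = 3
First-order linear with linear forcing.
Homogeneous solution: u_h(n) = A·(2)^n.
Try particular u_p(n) = pn + q. Substituting:
  pn + q = 2(p(n-1) + q) - 3n + 4.
Matching the n-coefficient: p = 2p - 3 ⇒ p = 3.
Matching constants: q = -2p + 2q + 4 ⇒ q = 2.
General: u(n) = A·(2)^n + 3 n + 2.
Apply u(0) = 3: A + 2 = 3 ⇒ A = 1.
So u(n) = 2^{n} + 3 n + 2.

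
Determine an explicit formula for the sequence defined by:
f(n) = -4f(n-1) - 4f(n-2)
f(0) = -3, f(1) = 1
Characteristic equation: x² + 4x + 4 = 0, which is (x - (-2))².
Repeated root r = -2.
General solution: f(n) = (A + Bn)·(-2)^n.
From f(0) = -3: A = -3.
From f(1) = 1: (A + B)·(-2) = 1 ⇒ B = \frac{5}{2}.
So f(n) = \left(\frac{5 n}{2} - 3\right) \cdot (-2)^n.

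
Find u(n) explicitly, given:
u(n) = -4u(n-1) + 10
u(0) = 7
First-order linear non-homogeneous.
Homogeneous solution: u_h(n) = A·(-4)^n.
Try constant particular solution u_p = K: K = -4K + 10 ⇒ K = 2.
General: u(n) = A·(-4)^n + 2.
Apply u(0) = 7: A + 2 = 7 ⇒ A = 5.
So u(n) = 5 \left(-4\right)^{n} + 2.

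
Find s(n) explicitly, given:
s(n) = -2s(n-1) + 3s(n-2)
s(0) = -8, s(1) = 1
Characteristic equation: x² + 2x - 3 = 0, which factors as (x - (1))(x - (-3)) = 0.
Roots r₁ = 1, r₂ = -3 (distinct).
General solution: s(n) = A·(1)^n + B·(-3)^n.
From s(0) = -8: A + B = -8.
From s(1) = 1: A - 3B = 1.
Solving: A = - \frac{23}{4}, B = - \frac{9}{4}.
So s(n) = - \frac{9 \left(-3\right)^{n}}{4} - \frac{23}{4}.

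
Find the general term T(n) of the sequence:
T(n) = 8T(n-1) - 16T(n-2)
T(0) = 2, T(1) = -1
Characteristic equation: x² - 8x + 16 = 0, which is (x - (4))².
Repeated root r = 4.
General solution: T(n) = (A + Bn)·(4)^n.
From T(0) = 2: A = 2.
From T(1) = -1: (A + B)·(4) = -1 ⇒ B = - \frac{9}{4}.
So T(n) = \left(2 - \frac{9 n}{4}\right) \cdot (4)^n.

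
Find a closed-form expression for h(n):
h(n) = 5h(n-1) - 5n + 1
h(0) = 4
First-order linear with linear forcing.
Homogeneous solution: h_h(n) = A·(5)^n.
Try particular h_p(n) = pn + q. Substituting:
  pn + q = 5(p(n-1) + q) - 5n + 1.
Matching the n-coefficient: p = 5p - 5 ⇒ p = \frac{5}{4}.
Matching constants: q = -5p + 5q + 1 ⇒ q = \frac{21}{16}.
General: h(n) = A·(5)^n + \frac{5 n}{4} + \frac{21}{16}.
Apply h(0) = 4: A + \frac{21}{16} = 4 ⇒ A = \frac{43}{16}.
So h(n) = \frac{43 \cdot 5^{n}}{16} + \frac{5 n}{4} + \frac{21}{16}.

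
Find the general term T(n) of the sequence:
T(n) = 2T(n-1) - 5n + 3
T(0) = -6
First-order linear with linear forcing.
Homogeneous solution: T_h(n) = A·(2)^n.
Try particular T_p(n) = pn + q. Substituting:
  pn + q = 2(p(n-1) + q) - 5n + 3.
Matching the n-coefficient: p = 2p - 5 ⇒ p = 5.
Matching constants: q = -2p + 2q + 3 ⇒ q = 7.
General: T(n) = A·(2)^n + 5 n + 7.
Apply T(0) = -6: A + 7 = -6 ⇒ A = -13.
So T(n) = - 13 \cdot 2^{n} + 5 n + 7.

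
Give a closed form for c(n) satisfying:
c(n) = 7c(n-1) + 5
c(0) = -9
First-order linear non-homogeneous.
Homogeneous solution: c_h(n) = A·(7)^n.
Try constant particular solution c_p = K: K = 7K + 5 ⇒ K = - \frac{5}{6}.
General: c(n) = A·(7)^n - \frac{5}{6}.
Apply c(0) = -9: A - \frac{5}{6} = -9 ⇒ A = - \frac{49}{6}.
So c(n) = - \frac{49 \cdot 7^{n}}{6} - \frac{5}{6}.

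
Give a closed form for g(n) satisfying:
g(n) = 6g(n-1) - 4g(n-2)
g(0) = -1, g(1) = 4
Characteristic equation: x² - 6x + 4 = 0.
Discriminant Δ = (6)² + 4·(-4) = 20.
Roots r₁,₂ = (6 ± √20)/2, so r₁ = \sqrt{5} + 3, r₂ = 3 - \sqrt{5}.
General solution: g(n) = A·r₁^n + B·r₂^n.
From the initial conditions, A + B = -1 and r₁A + r₂B = 4.
Since r₁ - r₂ = √20: A = (4 - (-1)r₂)/√20 = - \frac{1}{2} + \frac{7 \sqrt{5}}{10}, and B = -1 - A = - \frac{7 \sqrt{5}}{10} - \frac{1}{2}.
So g(n) = \left(- \frac{1}{2} + \frac{7 \sqrt{5}}{10}\right)\left(\sqrt{5} + 3\right)^n + \left(- \frac{7 \sqrt{5}}{10} - \frac{1}{2}\right)\left(3 - \sqrt{5}\right)^n.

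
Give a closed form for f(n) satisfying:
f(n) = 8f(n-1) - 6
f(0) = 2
First-order linear non-homogeneous.
Homogeneous solution: f_h(n) = A·(8)^n.
Try constant particular solution f_p = K: K = 8K - 6 ⇒ K = \frac{6}{7}.
General: f(n) = A·(8)^n + \frac{6}{7}.
Apply f(0) = 2: A + \frac{6}{7} = 2 ⇒ A = \frac{8}{7}.
So f(n) = \frac{8 \cdot 8^{n}}{7} + \frac{6}{7}.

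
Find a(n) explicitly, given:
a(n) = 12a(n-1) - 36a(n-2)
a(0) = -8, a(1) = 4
Characteristic equation: x² - 12x + 36 = 0, which is (x - (6))².
Repeated root r = 6.
General solution: a(n) = (A + Bn)·(6)^n.
From a(0) = -8: A = -8.
From a(1) = 4: (A + B)·(6) = 4 ⇒ B = \frac{26}{3}.
So a(n) = \left(\frac{26 n}{3} - 8\right) \cdot (6)^n.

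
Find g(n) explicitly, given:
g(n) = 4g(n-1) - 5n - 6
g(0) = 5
First-order linear with linear forcing.
Homogeneous solution: g_h(n) = A·(4)^n.
Try particular g_p(n) = pn + q. Substituting:
  pn + q = 4(p(n-1) + q) - 5n - 6.
Matching the n-coefficient: p = 4p - 5 ⇒ p = \frac{5}{3}.
Matching constants: q = -4p + 4q - 6 ⇒ q = \frac{38}{9}.
General: g(n) = A·(4)^n + \frac{5 n}{3} + \frac{38}{9}.
Apply g(0) = 5: A + \frac{38}{9} = 5 ⇒ A = \frac{7}{9}.
So g(n) = \frac{7 \cdot 4^{n}}{9} + \frac{5 n}{3} + \frac{38}{9}.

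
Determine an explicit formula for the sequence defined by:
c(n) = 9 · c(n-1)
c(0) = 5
Pure geometric recurrence with ratio 9.
By induction c(n) = c(0) · (9)^n = 5 \cdot 9^{n}.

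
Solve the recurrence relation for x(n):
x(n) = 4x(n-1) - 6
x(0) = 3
First-order linear non-homogeneous.
Homogeneous solution: x_h(n) = A·(4)^n.
Try constant particular solution x_p = K: K = 4K - 6 ⇒ K = 2.
General: x(n) = A·(4)^n + 2.
Apply x(0) = 3: A + 2 = 3 ⇒ A = 1.
So x(n) = 4^{n} + 2.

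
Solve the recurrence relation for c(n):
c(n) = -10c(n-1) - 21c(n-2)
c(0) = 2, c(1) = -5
Characteristic equation: x² + 10x + 21 = 0, which factors as (x - (-7))(x - (-3)) = 0.
Roots r₁ = -7, r₂ = -3 (distinct).
General solution: c(n) = A·(-7)^n + B·(-3)^n.
From c(0) = 2: A + B = 2.
From c(1) = -5: -7A - 3B = -5.
Solving: A = - \frac{1}{4}, B = \frac{9}{4}.
So c(n) = \frac{9 \left(-3\right)^{n}}{4} - \frac{\left(-7\right)^{n}}{4}.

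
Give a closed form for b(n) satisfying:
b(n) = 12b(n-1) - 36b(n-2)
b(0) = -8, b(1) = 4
Characteristic equation: x² - 12x + 36 = 0, which is (x - (6))².
Repeated root r = 6.
General solution: b(n) = (A + Bn)·(6)^n.
From b(0) = -8: A = -8.
From b(1) = 4: (A + B)·(6) = 4 ⇒ B = \frac{26}{3}.
So b(n) = \left(\frac{26 n}{3} - 8\right) \cdot (6)^n.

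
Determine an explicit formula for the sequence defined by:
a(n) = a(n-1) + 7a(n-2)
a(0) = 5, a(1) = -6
Characteristic equation: x² - x - 7 = 0.
Discriminant Δ = (1)² + 4·(7) = 29.
Roots r₁,₂ = (1 ± √29)/2, so r₁ = \frac{1}{2} + \frac{\sqrt{29}}{2}, r₂ = \frac{1}{2} - \frac{\sqrt{29}}{2}.
General solution: a(n) = A·r₁^n + B·r₂^n.
From the initial conditions, A + B = 5 and r₁A + r₂B = -6.
Since r₁ - r₂ = √29: A = (-6 - (5)r₂)/√29 = \frac{5}{2} - \frac{17 \sqrt{29}}{58}, and B = 5 - A = \frac{17 \sqrt{29}}{58} + \frac{5}{2}.
So a(n) = \left(\frac{5}{2} - \frac{17 \sqrt{29}}{58}\right)\left(\frac{1}{2} + \frac{\sqrt{29}}{2}\right)^n + \left(\frac{17 \sqrt{29}}{58} + \frac{5}{2}\right)\left(\frac{1}{2} - \frac{\sqrt{29}}{2}\right)^n.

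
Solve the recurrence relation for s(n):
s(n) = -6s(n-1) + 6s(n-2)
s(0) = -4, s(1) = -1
Characteristic equation: x² + 6x - 6 = 0.
Discriminant Δ = (-6)² + 4·(6) = 60.
Roots r₁,₂ = (-6 ± √60)/2, so r₁ = -3 + \sqrt{15}, r₂ = - \sqrt{15} - 3.
General solution: s(n) = A·r₁^n + B·r₂^n.
From the initial conditions, A + B = -4 and r₁A + r₂B = -1.
Since r₁ - r₂ = √60: A = (-1 - (-4)r₂)/√60 = -2 - \frac{13 \sqrt{15}}{30}, and B = -4 - A = -2 + \frac{13 \sqrt{15}}{30}.
So s(n) = \left(-2 - \frac{13 \sqrt{15}}{30}\right)\left(-3 + \sqrt{15}\right)^n + \left(-2 + \frac{13 \sqrt{15}}{30}\right)\left(- \sqrt{15} - 3\right)^n.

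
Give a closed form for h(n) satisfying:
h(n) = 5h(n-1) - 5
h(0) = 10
First-order linear non-homogeneous.
Homogeneous solution: h_h(n) = A·(5)^n.
Try constant particular solution h_p = K: K = 5K - 5 ⇒ K = \frac{5}{4}.
General: h(n) = A·(5)^n + \frac{5}{4}.
Apply h(0) = 10: A + \frac{5}{4} = 10 ⇒ A = \frac{35}{4}.
So h(n) = \frac{35 \cdot 5^{n}}{4} + \frac{5}{4}.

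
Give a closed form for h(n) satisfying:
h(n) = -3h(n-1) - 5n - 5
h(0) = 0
First-order linear with linear forcing.
Homogeneous solution: h_h(n) = A·(-3)^n.
Try particular h_p(n) = pn + q. Substituting:
  pn + q = -3(p(n-1) + q) - 5n - 5.
Matching the n-coefficient: p = -3p - 5 ⇒ p = - \frac{5}{4}.
Matching constants: q = 3p - 3q - 5 ⇒ q = - \frac{35}{16}.
General: h(n) = A·(-3)^n - \frac{5 n}{4} - \frac{35}{16}.
Apply h(0) = 0: A - \frac{35}{16} = 0 ⇒ A = \frac{35}{16}.
So h(n) = \frac{35 \left(-3\right)^{n}}{16} - \frac{5 n}{4} - \frac{35}{16}.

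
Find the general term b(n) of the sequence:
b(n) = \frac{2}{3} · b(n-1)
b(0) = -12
Pure geometric recurrence with ratio \frac{2}{3}.
By induction b(n) = b(0) · (\frac{2}{3})^n = - 12 \left(\frac{2}{3}\right)^{n}.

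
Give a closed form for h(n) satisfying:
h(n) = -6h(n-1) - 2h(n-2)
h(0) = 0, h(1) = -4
Characteristic equation: x² + 6x + 2 = 0.
Discriminant Δ = (-6)² + 4·(-2) = 28.
Roots r₁,₂ = (-6 ± √28)/2, so r₁ = -3 + \sqrt{7}, r₂ = -3 - \sqrt{7}.
General solution: h(n) = A·r₁^n + B·r₂^n.
From the initial conditions, A + B = 0 and r₁A + r₂B = -4.
Since r₁ - r₂ = √28: A = (-4 - (0)r₂)/√28 = - \frac{2 \sqrt{7}}{7}, and B = 0 - A = \frac{2 \sqrt{7}}{7}.
So h(n) = \left(- \frac{2 \sqrt{7}}{7}\right)\left(-3 + \sqrt{7}\right)^n + \left(\frac{2 \sqrt{7}}{7}\right)\left(-3 - \sqrt{7}\right)^n.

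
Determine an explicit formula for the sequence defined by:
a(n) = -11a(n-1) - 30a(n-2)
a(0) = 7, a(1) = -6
Characteristic equation: x² + 11x + 30 = 0, which factors as (x - (-5))(x - (-6)) = 0.
Roots r₁ = -5, r₂ = -6 (distinct).
General solution: a(n) = A·(-5)^n + B·(-6)^n.
From a(0) = 7: A + B = 7.
From a(1) = -6: -5A - 6B = -6.
Solving: A = 36, B = -29.
So a(n) = 36 \left(-5\right)^{n} - 29 \left(-6\right)^{n}.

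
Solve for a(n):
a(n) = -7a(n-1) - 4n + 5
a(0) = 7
First-order linear with linear forcing.
Homogeneous solution: a_h(n) = A·(-7)^n.
Try particular a_p(n) = pn + q. Substituting:
  pn + q = -7(p(n-1) + q) - 4n + 5.
Matching the n-coefficient: p = -7p - 4 ⇒ p = - \frac{1}{2}.
Matching constants: q = 7p - 7q + 5 ⇒ q = \frac{3}{16}.
General: a(n) = A·(-7)^n - \frac{n}{2} + \frac{3}{16}.
Apply a(0) = 7: A + \frac{3}{16} = 7 ⇒ A = \frac{109}{16}.
So a(n) = \frac{109 \left(-7\right)^{n}}{16} - \frac{n}{2} + \frac{3}{16}.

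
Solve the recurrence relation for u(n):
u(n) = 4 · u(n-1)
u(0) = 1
Pure geometric recurrence with ratio 4.
By induction u(n) = u(0) · (4)^n = 4^{n}.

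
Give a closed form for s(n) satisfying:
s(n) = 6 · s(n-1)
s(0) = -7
Pure geometric recurrence with ratio 6.
By induction s(n) = s(0) · (6)^n = - 7 \cdot 6^{n}.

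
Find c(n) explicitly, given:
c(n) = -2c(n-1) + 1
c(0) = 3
First-order linear non-homogeneous.
Homogeneous solution: c_h(n) = A·(-2)^n.
Try constant particular solution c_p = K: K = -2K + 1 ⇒ K = \frac{1}{3}.
General: c(n) = A·(-2)^n + \frac{1}{3}.
Apply c(0) = 3: A + \frac{1}{3} = 3 ⇒ A = \frac{8}{3}.
So c(n) = \frac{8 \left(-2\right)^{n}}{3} + \frac{1}{3}.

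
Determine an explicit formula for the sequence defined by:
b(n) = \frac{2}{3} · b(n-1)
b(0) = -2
Pure geometric recurrence with ratio \frac{2}{3}.
By induction b(n) = b(0) · (\frac{2}{3})^n = - 2 \left(\frac{2}{3}\right)^{n}.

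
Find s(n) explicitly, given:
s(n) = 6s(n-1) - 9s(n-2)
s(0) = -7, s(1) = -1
Characteristic equation: x² - 6x + 9 = 0, which is (x - (3))².
Repeated root r = 3.
General solution: s(n) = (A + Bn)·(3)^n.
From s(0) = -7: A = -7.
From s(1) = -1: (A + B)·(3) = -1 ⇒ B = \frac{20}{3}.
So s(n) = \left(\frac{20 n}{3} - 7\right) \cdot (3)^n.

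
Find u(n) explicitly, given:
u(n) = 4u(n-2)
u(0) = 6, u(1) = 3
Characteristic equation: x² - 4 = 0, which factors as (x - (-2))(x - (2)) = 0.
Roots r₁ = -2, r₂ = 2 (distinct).
General solution: u(n) = A·(-2)^n + B·(2)^n.
From u(0) = 6: A + B = 6.
From u(1) = 3: -2A + 2B = 3.
Solving: A = \frac{9}{4}, B = \frac{15}{4}.
So u(n) = \frac{9 \left(-2\right)^{n}}{4} + \frac{15 \cdot 2^{n}}{4}.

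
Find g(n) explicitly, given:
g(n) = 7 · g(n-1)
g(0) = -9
Pure geometric recurrence with ratio 7.
By induction g(n) = g(0) · (7)^n = - 9 \cdot 7^{n}.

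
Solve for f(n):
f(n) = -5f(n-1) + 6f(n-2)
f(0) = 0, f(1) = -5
Characteristic equation: x² + 5x - 6 = 0, which factors as (x - (-6))(x - (1)) = 0.
Roots r₁ = -6, r₂ = 1 (distinct).
General solution: f(n) = A·(-6)^n + B·(1)^n.
From f(0) = 0: A + B = 0.
From f(1) = -5: -6A + B = -5.
Solving: A = \frac{5}{7}, B = - \frac{5}{7}.
So f(n) = \frac{5 \left(-6\right)^{n}}{7} - \frac{5}{7}.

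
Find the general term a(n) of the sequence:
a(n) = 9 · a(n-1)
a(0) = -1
Pure geometric recurrence with ratio 9.
By induction a(n) = a(0) · (9)^n = - 9^{n}.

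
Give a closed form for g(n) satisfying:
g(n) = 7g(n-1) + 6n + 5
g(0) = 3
First-order linear with linear forcing.
Homogeneous solution: g_h(n) = A·(7)^n.
Try particular g_p(n) = pn + q. Substituting:
  pn + q = 7(p(n-1) + q) + 6n + 5.
Matching the n-coefficient: p = 7p + 6 ⇒ p = -1.
Matching constants: q = -7p + 7q + 5 ⇒ q = -2.
General: g(n) = A·(7)^n - n - 2.
Apply g(0) = 3: A - 2 = 3 ⇒ A = 5.
So g(n) = 5 \cdot 7^{n} - n - 2.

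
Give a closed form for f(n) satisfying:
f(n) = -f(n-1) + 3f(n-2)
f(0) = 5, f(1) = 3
Characteristic equation: x² + x - 3 = 0.
Discriminant Δ = (-1)² + 4·(3) = 13.
Roots r₁,₂ = (-1 ± √13)/2, so r₁ = - \frac{1}{2} + \frac{\sqrt{13}}{2}, r₂ = - \frac{\sqrt{13}}{2} - \frac{1}{2}.
General solution: f(n) = A·r₁^n + B·r₂^n.
From the initial conditions, A + B = 5 and r₁A + r₂B = 3.
Since r₁ - r₂ = √13: A = (3 - (5)r₂)/√13 = \frac{11 \sqrt{13}}{26} + \frac{5}{2}, and B = 5 - A = \frac{5}{2} - \frac{11 \sqrt{13}}{26}.
So f(n) = \left(\frac{11 \sqrt{13}}{26} + \frac{5}{2}\right)\left(- \frac{1}{2} + \frac{\sqrt{13}}{2}\right)^n + \left(\frac{5}{2} - \frac{11 \sqrt{13}}{26}\right)\left(- \frac{\sqrt{13}}{2} - \frac{1}{2}\right)^n.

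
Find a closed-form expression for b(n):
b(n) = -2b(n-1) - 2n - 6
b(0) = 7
First-order linear with linear forcing.
Homogeneous solution: b_h(n) = A·(-2)^n.
Try particular b_p(n) = pn + q. Substituting:
  pn + q = -2(p(n-1) + q) - 2n - 6.
Matching the n-coefficient: p = -2p - 2 ⇒ p = - \frac{2}{3}.
Matching constants: q = 2p - 2q - 6 ⇒ q = - \frac{22}{9}.
General: b(n) = A·(-2)^n - \frac{2 n}{3} - \frac{22}{9}.
Apply b(0) = 7: A - \frac{22}{9} = 7 ⇒ A = \frac{85}{9}.
So b(n) = \frac{85 \left(-2\right)^{n}}{9} - \frac{2 n}{3} - \frac{22}{9}.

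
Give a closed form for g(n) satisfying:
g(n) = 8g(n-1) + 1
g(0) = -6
First-order linear non-homogeneous.
Homogeneous solution: g_h(n) = A·(8)^n.
Try constant particular solution g_p = K: K = 8K + 1 ⇒ K = - \frac{1}{7}.
General: g(n) = A·(8)^n - \frac{1}{7}.
Apply g(0) = -6: A - \frac{1}{7} = -6 ⇒ A = - \frac{41}{7}.
So g(n) = - \frac{41 \cdot 8^{n}}{7} - \frac{1}{7}.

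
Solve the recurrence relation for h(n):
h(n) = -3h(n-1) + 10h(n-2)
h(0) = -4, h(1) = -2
Characteristic equation: x² + 3x - 10 = 0, which factors as (x - (2))(x - (-5)) = 0.
Roots r₁ = 2, r₂ = -5 (distinct).
General solution: h(n) = A·(2)^n + B·(-5)^n.
From h(0) = -4: A + B = -4.
From h(1) = -2: 2A - 5B = -2.
Solving: A = - \frac{22}{7}, B = - \frac{6}{7}.
So h(n) = - \frac{6 \left(-5\right)^{n}}{7} - \frac{22 \cdot 2^{n}}{7}.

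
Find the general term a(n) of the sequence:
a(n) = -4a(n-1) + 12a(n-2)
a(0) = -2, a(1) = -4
Characteristic equation: x² + 4x - 12 = 0, which factors as (x - (-6))(x - (2)) = 0.
Roots r₁ = -6, r₂ = 2 (distinct).
General solution: a(n) = A·(-6)^n + B·(2)^n.
From a(0) = -2: A + B = -2.
From a(1) = -4: -6A + 2B = -4.
Solving: A = 0, B = -2.
So a(n) = - 2 \cdot 2^{n}.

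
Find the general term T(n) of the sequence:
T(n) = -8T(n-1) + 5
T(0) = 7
First-order linear non-homogeneous.
Homogeneous solution: T_h(n) = A·(-8)^n.
Try constant particular solution T_p = K: K = -8K + 5 ⇒ K = \frac{5}{9}.
General: T(n) = A·(-8)^n + \frac{5}{9}.
Apply T(0) = 7: A + \frac{5}{9} = 7 ⇒ A = \frac{58}{9}.
So T(n) = \frac{58 \left(-8\right)^{n}}{9} + \frac{5}{9}.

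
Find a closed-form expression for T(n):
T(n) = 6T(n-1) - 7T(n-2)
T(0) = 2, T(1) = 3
Characteristic equation: x² - 6x + 7 = 0.
Discriminant Δ = (6)² + 4·(-7) = 8.
Roots r₁,₂ = (6 ± √8)/2, so r₁ = \sqrt{2} + 3, r₂ = 3 - \sqrt{2}.
General solution: T(n) = A·r₁^n + B·r₂^n.
From the initial conditions, A + B = 2 and r₁A + r₂B = 3.
Since r₁ - r₂ = √8: A = (3 - (2)r₂)/√8 = 1 - \frac{3 \sqrt{2}}{4}, and B = 2 - A = 1 + \frac{3 \sqrt{2}}{4}.
So T(n) = \left(1 - \frac{3 \sqrt{2}}{4}\right)\left(\sqrt{2} + 3\right)^n + \left(1 + \frac{3 \sqrt{2}}{4}\right)\left(3 - \sqrt{2}\right)^n.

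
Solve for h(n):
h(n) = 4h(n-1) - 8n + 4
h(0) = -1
First-order linear with linear forcing.
Homogeneous solution: h_h(n) = A·(4)^n.
Try particular h_p(n) = pn + q. Substituting:
  pn + q = 4(p(n-1) + q) - 8n + 4.
Matching the n-coefficient: p = 4p - 8 ⇒ p = \frac{8}{3}.
Matching constants: q = -4p + 4q + 4 ⇒ q = \frac{20}{9}.
General: h(n) = A·(4)^n + \frac{8 n}{3} + \frac{20}{9}.
Apply h(0) = -1: A + \frac{20}{9} = -1 ⇒ A = - \frac{29}{9}.
So h(n) = - \frac{29 \cdot 4^{n}}{9} + \frac{8 n}{3} + \frac{20}{9}.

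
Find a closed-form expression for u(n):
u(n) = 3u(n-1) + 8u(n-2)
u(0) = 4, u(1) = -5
Characteristic equation: x² - 3x - 8 = 0.
Discriminant Δ = (3)² + 4·(8) = 41.
Roots r₁,₂ = (3 ± √41)/2, so r₁ = \frac{3}{2} + \frac{\sqrt{41}}{2}, r₂ = \frac{3}{2} - \frac{\sqrt{41}}{2}.
General solution: u(n) = A·r₁^n + B·r₂^n.
From the initial conditions, A + B = 4 and r₁A + r₂B = -5.
Since r₁ - r₂ = √41: A = (-5 - (4)r₂)/√41 = 2 - \frac{11 \sqrt{41}}{41}, and B = 4 - A = \frac{11 \sqrt{41}}{41} + 2.
So u(n) = \left(2 - \frac{11 \sqrt{41}}{41}\right)\left(\frac{3}{2} + \frac{\sqrt{41}}{2}\right)^n + \left(\frac{11 \sqrt{41}}{41} + 2\right)\left(\frac{3}{2} - \frac{\sqrt{41}}{2}\right)^n.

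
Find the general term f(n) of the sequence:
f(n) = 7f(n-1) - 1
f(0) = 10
First-order linear non-homogeneous.
Homogeneous solution: f_h(n) = A·(7)^n.
Try constant particular solution f_p = K: K = 7K - 1 ⇒ K = \frac{1}{6}.
General: f(n) = A·(7)^n + \frac{1}{6}.
Apply f(0) = 10: A + \frac{1}{6} = 10 ⇒ A = \frac{59}{6}.
So f(n) = \frac{59 \cdot 7^{n}}{6} + \frac{1}{6}.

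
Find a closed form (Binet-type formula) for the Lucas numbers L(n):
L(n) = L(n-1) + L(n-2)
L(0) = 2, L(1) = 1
This is the Lucas sequence.
Characteristic equation: x² - x - 1 = 0; roots r₁ = \frac{1}{2} + \frac{\sqrt{5}}{2}, r₂ = \frac{1}{2} - \frac{\sqrt{5}}{2}.
General: L(n) = A·r₁^n + B·r₂^n. Solving with L(0)=2, L(1)=1 gives A = 1, B = 1.
So L(n) = 2^{- n} \left(\left(1 - \sqrt{5}\right)^{n} + \left(1 + \sqrt{5}\right)^{n}\right).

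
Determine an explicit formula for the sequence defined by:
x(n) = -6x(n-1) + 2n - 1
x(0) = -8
First-order linear with linear forcing.
Homogeneous solution: x_h(n) = A·(-6)^n.
Try particular x_p(n) = pn + q. Substituting:
  pn + q = -6(p(n-1) + q) + 2n - 1.
Matching the n-coefficient: p = -6p + 2 ⇒ p = \frac{2}{7}.
Matching constants: q = 6p - 6q - 1 ⇒ q = \frac{5}{49}.
General: x(n) = A·(-6)^n + \frac{2 n}{7} + \frac{5}{49}.
Apply x(0) = -8: A + \frac{5}{49} = -8 ⇒ A = - \frac{397}{49}.
So x(n) = - \frac{397 \left(-6\right)^{n}}{49} + \frac{2 n}{7} + \frac{5}{49}.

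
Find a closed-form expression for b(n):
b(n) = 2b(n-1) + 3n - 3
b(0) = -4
First-order linear with linear forcing.
Homogeneous solution: b_h(n) = A·(2)^n.
Try particular b_p(n) = pn + q. Substituting:
  pn + q = 2(p(n-1) + q) + 3n - 3.
Matching the n-coefficient: p = 2p + 3 ⇒ p = -3.
Matching constants: q = -2p + 2q - 3 ⇒ q = -3.
General: b(n) = A·(2)^n - 3 n - 3.
Apply b(0) = -4: A - 3 = -4 ⇒ A = -1.
So b(n) = - 2^{n} - 3 n - 3.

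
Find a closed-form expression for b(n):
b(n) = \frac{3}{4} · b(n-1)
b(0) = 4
Pure geometric recurrence with ratio \frac{3}{4}.
By induction b(n) = b(0) · (\frac{3}{4})^n = 4 \left(\frac{3}{4}\right)^{n}.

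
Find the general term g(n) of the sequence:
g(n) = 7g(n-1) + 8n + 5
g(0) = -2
First-order linear with linear forcing.
Homogeneous solution: g_h(n) = A·(7)^n.
Try particular g_p(n) = pn + q. Substituting:
  pn + q = 7(p(n-1) + q) + 8n + 5.
Matching the n-coefficient: p = 7p + 8 ⇒ p = - \frac{4}{3}.
Matching constants: q = -7p + 7q + 5 ⇒ q = - \frac{43}{18}.
General: g(n) = A·(7)^n - \frac{4 n}{3} - \frac{43}{18}.
Apply g(0) = -2: A - \frac{43}{18} = -2 ⇒ A = \frac{7}{18}.
So g(n) = \frac{7 \cdot 7^{n}}{18} - \frac{4 n}{3} - \frac{43}{18}.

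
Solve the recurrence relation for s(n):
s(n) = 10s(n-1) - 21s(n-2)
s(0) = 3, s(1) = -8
Characteristic equation: x² - 10x + 21 = 0, which factors as (x - (3))(x - (7)) = 0.
Roots r₁ = 3, r₂ = 7 (distinct).
General solution: s(n) = A·(3)^n + B·(7)^n.
From s(0) = 3: A + B = 3.
From s(1) = -8: 3A + 7B = -8.
Solving: A = \frac{29}{4}, B = - \frac{17}{4}.
So s(n) = \frac{29 \cdot 3^{n}}{4} - \frac{17 \cdot 7^{n}}{4}.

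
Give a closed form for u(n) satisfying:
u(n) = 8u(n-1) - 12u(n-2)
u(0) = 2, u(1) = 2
Characteristic equation: x² - 8x + 12 = 0, which factors as (x - (6))(x - (2)) = 0.
Roots r₁ = 6, r₂ = 2 (distinct).
General solution: u(n) = A·(6)^n + B·(2)^n.
From u(0) = 2: A + B = 2.
From u(1) = 2: 6A + 2B = 2.
Solving: A = - \frac{1}{2}, B = \frac{5}{2}.
So u(n) = \frac{5 \cdot 2^{n}}{2} - \frac{6^{n}}{2}.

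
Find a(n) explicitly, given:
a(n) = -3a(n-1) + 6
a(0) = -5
First-order linear non-homogeneous.
Homogeneous solution: a_h(n) = A·(-3)^n.
Try constant particular solution a_p = K: K = -3K + 6 ⇒ K = \frac{3}{2}.
General: a(n) = A·(-3)^n + \frac{3}{2}.
Apply a(0) = -5: A + \frac{3}{2} = -5 ⇒ A = - \frac{13}{2}.
So a(n) = \frac{3}{2} - \frac{13 \left(-3\right)^{n}}{2}.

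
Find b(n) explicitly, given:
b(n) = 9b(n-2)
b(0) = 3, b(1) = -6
Characteristic equation: x² - 9 = 0, which factors as (x - (-3))(x - (3)) = 0.
Roots r₁ = -3, r₂ = 3 (distinct).
General solution: b(n) = A·(-3)^n + B·(3)^n.
From b(0) = 3: A + B = 3.
From b(1) = -6: -3A + 3B = -6.
Solving: A = \frac{5}{2}, B = \frac{1}{2}.
So b(n) = \frac{5 \left(-3\right)^{n}}{2} + \frac{3^{n}}{2}.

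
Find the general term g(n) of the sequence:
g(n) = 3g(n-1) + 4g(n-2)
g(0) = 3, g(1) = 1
Characteristic equation: x² - 3x - 4 = 0, which factors as (x - (-1))(x - (4)) = 0.
Roots r₁ = -1, r₂ = 4 (distinct).
General solution: g(n) = A·(-1)^n + B·(4)^n.
From g(0) = 3: A + B = 3.
From g(1) = 1: -A + 4B = 1.
Solving: A = \frac{11}{5}, B = \frac{4}{5}.
So g(n) = \frac{11 \left(-1\right)^{n}}{5} + \frac{4 \cdot 4^{n}}{5}.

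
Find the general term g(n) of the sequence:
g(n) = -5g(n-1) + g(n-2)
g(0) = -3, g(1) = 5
Characteristic equation: x² + 5x - 1 = 0.
Discriminant Δ = (-5)² + 4·(1) = 29.
Roots r₁,₂ = (-5 ± √29)/2, so r₁ = - \frac{5}{2} + \frac{\sqrt{29}}{2}, r₂ = - \frac{\sqrt{29}}{2} - \frac{5}{2}.
General solution: g(n) = A·r₁^n + B·r₂^n.
From the initial conditions, A + B = -3 and r₁A + r₂B = 5.
Since r₁ - r₂ = √29: A = (5 - (-3)r₂)/√29 = - \frac{3}{2} - \frac{5 \sqrt{29}}{58}, and B = -3 - A = - \frac{3}{2} + \frac{5 \sqrt{29}}{58}.
So g(n) = \left(- \frac{3}{2} - \frac{5 \sqrt{29}}{58}\right)\left(- \frac{5}{2} + \frac{\sqrt{29}}{2}\right)^n + \left(- \frac{3}{2} + \frac{5 \sqrt{29}}{58}\right)\left(- \frac{\sqrt{29}}{2} - \frac{5}{2}\right)^n.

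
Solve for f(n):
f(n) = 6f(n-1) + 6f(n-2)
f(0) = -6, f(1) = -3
Characteristic equation: x² - 6x - 6 = 0.
Discriminant Δ = (6)² + 4·(6) = 60.
Roots r₁,₂ = (6 ± √60)/2, so r₁ = 3 + \sqrt{15}, r₂ = 3 - \sqrt{15}.
General solution: f(n) = A·r₁^n + B·r₂^n.
From the initial conditions, A + B = -6 and r₁A + r₂B = -3.
Since r₁ - r₂ = √60: A = (-3 - (-6)r₂)/√60 = -3 + \frac{\sqrt{15}}{2}, and B = -6 - A = -3 - \frac{\sqrt{15}}{2}.
So f(n) = \left(-3 + \frac{\sqrt{15}}{2}\right)\left(3 + \sqrt{15}\right)^n + \left(-3 - \frac{\sqrt{15}}{2}\right)\left(3 - \sqrt{15}\right)^n.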